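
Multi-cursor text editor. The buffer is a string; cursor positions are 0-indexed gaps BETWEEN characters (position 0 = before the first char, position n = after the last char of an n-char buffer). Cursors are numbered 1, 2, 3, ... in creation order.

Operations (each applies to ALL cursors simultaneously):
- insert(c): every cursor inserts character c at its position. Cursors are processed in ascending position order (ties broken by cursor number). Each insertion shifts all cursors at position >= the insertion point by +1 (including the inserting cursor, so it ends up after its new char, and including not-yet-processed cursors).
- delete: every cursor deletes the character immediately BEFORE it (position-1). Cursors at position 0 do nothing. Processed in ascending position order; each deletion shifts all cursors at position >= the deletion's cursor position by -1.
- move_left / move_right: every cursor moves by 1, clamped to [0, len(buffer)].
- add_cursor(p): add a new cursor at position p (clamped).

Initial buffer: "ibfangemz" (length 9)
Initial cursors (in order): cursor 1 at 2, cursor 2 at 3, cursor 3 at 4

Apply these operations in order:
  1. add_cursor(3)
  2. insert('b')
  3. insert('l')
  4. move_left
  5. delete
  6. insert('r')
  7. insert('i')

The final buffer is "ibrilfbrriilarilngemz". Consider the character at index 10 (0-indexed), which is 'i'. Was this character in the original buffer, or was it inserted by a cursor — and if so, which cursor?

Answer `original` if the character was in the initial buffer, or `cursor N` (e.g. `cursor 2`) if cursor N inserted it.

Answer: cursor 4

Derivation:
After op 1 (add_cursor(3)): buffer="ibfangemz" (len 9), cursors c1@2 c2@3 c4@3 c3@4, authorship .........
After op 2 (insert('b')): buffer="ibbfbbabngemz" (len 13), cursors c1@3 c2@6 c4@6 c3@8, authorship ..1.24.3.....
After op 3 (insert('l')): buffer="ibblfbbllablngemz" (len 17), cursors c1@4 c2@9 c4@9 c3@12, authorship ..11.2424.33.....
After op 4 (move_left): buffer="ibblfbbllablngemz" (len 17), cursors c1@3 c2@8 c4@8 c3@11, authorship ..11.2424.33.....
After op 5 (delete): buffer="iblfblalngemz" (len 13), cursors c1@2 c2@5 c4@5 c3@7, authorship ..1.24.3.....
After op 6 (insert('r')): buffer="ibrlfbrrlarlngemz" (len 17), cursors c1@3 c2@8 c4@8 c3@11, authorship ..11.2244.33.....
After op 7 (insert('i')): buffer="ibrilfbrriilarilngemz" (len 21), cursors c1@4 c2@11 c4@11 c3@15, authorship ..111.224244.333.....
Authorship (.=original, N=cursor N): . . 1 1 1 . 2 2 4 2 4 4 . 3 3 3 . . . . .
Index 10: author = 4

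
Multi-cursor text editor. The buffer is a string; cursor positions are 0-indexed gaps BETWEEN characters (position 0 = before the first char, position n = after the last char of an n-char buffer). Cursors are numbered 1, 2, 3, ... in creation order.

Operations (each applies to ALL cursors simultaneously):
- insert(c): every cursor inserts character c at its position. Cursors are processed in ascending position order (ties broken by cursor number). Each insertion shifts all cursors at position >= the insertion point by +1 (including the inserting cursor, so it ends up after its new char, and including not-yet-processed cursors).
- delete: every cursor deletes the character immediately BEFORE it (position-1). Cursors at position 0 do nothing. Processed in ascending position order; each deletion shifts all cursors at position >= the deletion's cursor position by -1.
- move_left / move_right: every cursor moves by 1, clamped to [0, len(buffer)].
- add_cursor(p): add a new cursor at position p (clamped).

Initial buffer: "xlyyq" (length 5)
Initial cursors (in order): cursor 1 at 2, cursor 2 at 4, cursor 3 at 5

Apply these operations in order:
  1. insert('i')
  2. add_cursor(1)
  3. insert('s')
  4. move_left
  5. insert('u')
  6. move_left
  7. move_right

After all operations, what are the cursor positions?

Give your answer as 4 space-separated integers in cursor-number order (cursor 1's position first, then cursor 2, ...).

After op 1 (insert('i')): buffer="xliyyiqi" (len 8), cursors c1@3 c2@6 c3@8, authorship ..1..2.3
After op 2 (add_cursor(1)): buffer="xliyyiqi" (len 8), cursors c4@1 c1@3 c2@6 c3@8, authorship ..1..2.3
After op 3 (insert('s')): buffer="xslisyyisqis" (len 12), cursors c4@2 c1@5 c2@9 c3@12, authorship .4.11..22.33
After op 4 (move_left): buffer="xslisyyisqis" (len 12), cursors c4@1 c1@4 c2@8 c3@11, authorship .4.11..22.33
After op 5 (insert('u')): buffer="xusliusyyiusqius" (len 16), cursors c4@2 c1@6 c2@11 c3@15, authorship .44.111..222.333
After op 6 (move_left): buffer="xusliusyyiusqius" (len 16), cursors c4@1 c1@5 c2@10 c3@14, authorship .44.111..222.333
After op 7 (move_right): buffer="xusliusyyiusqius" (len 16), cursors c4@2 c1@6 c2@11 c3@15, authorship .44.111..222.333

Answer: 6 11 15 2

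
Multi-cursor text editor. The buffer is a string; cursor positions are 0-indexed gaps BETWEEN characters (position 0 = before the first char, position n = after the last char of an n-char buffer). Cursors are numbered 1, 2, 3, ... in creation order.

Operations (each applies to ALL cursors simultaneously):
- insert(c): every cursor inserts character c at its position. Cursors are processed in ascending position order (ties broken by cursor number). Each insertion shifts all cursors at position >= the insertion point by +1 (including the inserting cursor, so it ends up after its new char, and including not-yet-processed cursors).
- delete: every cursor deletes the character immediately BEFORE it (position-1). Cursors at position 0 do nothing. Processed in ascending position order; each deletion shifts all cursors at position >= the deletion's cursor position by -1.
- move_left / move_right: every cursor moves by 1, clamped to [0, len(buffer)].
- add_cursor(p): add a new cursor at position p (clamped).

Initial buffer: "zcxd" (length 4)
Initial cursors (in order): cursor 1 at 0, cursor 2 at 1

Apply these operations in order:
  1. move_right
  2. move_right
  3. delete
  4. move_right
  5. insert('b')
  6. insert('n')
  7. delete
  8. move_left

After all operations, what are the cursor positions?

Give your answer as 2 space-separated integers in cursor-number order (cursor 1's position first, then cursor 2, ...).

After op 1 (move_right): buffer="zcxd" (len 4), cursors c1@1 c2@2, authorship ....
After op 2 (move_right): buffer="zcxd" (len 4), cursors c1@2 c2@3, authorship ....
After op 3 (delete): buffer="zd" (len 2), cursors c1@1 c2@1, authorship ..
After op 4 (move_right): buffer="zd" (len 2), cursors c1@2 c2@2, authorship ..
After op 5 (insert('b')): buffer="zdbb" (len 4), cursors c1@4 c2@4, authorship ..12
After op 6 (insert('n')): buffer="zdbbnn" (len 6), cursors c1@6 c2@6, authorship ..1212
After op 7 (delete): buffer="zdbb" (len 4), cursors c1@4 c2@4, authorship ..12
After op 8 (move_left): buffer="zdbb" (len 4), cursors c1@3 c2@3, authorship ..12

Answer: 3 3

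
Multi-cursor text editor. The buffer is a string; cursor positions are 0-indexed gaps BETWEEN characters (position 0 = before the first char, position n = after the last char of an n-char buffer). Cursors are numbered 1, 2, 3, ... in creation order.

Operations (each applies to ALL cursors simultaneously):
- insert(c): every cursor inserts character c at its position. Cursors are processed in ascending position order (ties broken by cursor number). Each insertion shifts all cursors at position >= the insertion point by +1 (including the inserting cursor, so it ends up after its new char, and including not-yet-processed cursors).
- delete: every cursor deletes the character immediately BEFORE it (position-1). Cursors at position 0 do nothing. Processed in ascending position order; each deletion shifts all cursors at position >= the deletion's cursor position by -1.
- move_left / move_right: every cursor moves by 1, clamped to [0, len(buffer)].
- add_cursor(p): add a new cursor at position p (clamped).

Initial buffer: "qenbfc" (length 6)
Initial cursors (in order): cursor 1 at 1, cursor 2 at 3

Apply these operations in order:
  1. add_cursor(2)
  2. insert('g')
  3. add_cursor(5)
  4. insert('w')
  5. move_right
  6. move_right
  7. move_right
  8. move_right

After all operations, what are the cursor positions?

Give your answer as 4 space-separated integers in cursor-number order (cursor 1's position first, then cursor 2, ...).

After op 1 (add_cursor(2)): buffer="qenbfc" (len 6), cursors c1@1 c3@2 c2@3, authorship ......
After op 2 (insert('g')): buffer="qgegngbfc" (len 9), cursors c1@2 c3@4 c2@6, authorship .1.3.2...
After op 3 (add_cursor(5)): buffer="qgegngbfc" (len 9), cursors c1@2 c3@4 c4@5 c2@6, authorship .1.3.2...
After op 4 (insert('w')): buffer="qgwegwnwgwbfc" (len 13), cursors c1@3 c3@6 c4@8 c2@10, authorship .11.33.422...
After op 5 (move_right): buffer="qgwegwnwgwbfc" (len 13), cursors c1@4 c3@7 c4@9 c2@11, authorship .11.33.422...
After op 6 (move_right): buffer="qgwegwnwgwbfc" (len 13), cursors c1@5 c3@8 c4@10 c2@12, authorship .11.33.422...
After op 7 (move_right): buffer="qgwegwnwgwbfc" (len 13), cursors c1@6 c3@9 c4@11 c2@13, authorship .11.33.422...
After op 8 (move_right): buffer="qgwegwnwgwbfc" (len 13), cursors c1@7 c3@10 c4@12 c2@13, authorship .11.33.422...

Answer: 7 13 10 12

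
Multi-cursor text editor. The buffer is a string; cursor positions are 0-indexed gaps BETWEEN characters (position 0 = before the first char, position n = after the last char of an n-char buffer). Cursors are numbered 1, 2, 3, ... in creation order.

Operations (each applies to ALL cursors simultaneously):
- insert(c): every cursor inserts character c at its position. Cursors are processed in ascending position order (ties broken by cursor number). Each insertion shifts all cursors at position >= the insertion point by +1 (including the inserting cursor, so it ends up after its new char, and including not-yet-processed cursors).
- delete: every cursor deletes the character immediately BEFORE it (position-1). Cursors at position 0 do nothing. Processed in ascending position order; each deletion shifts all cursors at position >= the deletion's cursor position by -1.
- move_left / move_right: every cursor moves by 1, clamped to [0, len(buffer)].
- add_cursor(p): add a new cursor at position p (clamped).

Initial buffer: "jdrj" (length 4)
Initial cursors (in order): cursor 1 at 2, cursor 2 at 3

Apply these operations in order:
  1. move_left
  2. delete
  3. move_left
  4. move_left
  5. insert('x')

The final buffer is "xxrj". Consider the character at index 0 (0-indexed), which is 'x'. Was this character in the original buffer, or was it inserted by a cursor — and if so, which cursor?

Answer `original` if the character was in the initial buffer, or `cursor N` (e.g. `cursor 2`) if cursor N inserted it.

Answer: cursor 1

Derivation:
After op 1 (move_left): buffer="jdrj" (len 4), cursors c1@1 c2@2, authorship ....
After op 2 (delete): buffer="rj" (len 2), cursors c1@0 c2@0, authorship ..
After op 3 (move_left): buffer="rj" (len 2), cursors c1@0 c2@0, authorship ..
After op 4 (move_left): buffer="rj" (len 2), cursors c1@0 c2@0, authorship ..
After op 5 (insert('x')): buffer="xxrj" (len 4), cursors c1@2 c2@2, authorship 12..
Authorship (.=original, N=cursor N): 1 2 . .
Index 0: author = 1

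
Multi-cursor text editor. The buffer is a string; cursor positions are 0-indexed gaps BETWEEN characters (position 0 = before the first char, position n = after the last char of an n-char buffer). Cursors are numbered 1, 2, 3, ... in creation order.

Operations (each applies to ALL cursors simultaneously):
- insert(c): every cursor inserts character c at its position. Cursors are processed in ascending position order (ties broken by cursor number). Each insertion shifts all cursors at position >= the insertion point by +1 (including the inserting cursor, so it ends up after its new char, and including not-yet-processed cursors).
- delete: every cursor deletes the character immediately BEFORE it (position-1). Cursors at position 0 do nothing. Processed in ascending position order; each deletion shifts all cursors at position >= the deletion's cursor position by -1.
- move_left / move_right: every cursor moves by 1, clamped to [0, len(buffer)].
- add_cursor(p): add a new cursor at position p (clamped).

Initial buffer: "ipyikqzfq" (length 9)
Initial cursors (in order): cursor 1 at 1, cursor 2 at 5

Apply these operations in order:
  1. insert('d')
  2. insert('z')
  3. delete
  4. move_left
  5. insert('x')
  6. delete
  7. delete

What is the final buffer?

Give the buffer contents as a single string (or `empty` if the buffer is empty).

Answer: dpyidqzfq

Derivation:
After op 1 (insert('d')): buffer="idpyikdqzfq" (len 11), cursors c1@2 c2@7, authorship .1....2....
After op 2 (insert('z')): buffer="idzpyikdzqzfq" (len 13), cursors c1@3 c2@9, authorship .11....22....
After op 3 (delete): buffer="idpyikdqzfq" (len 11), cursors c1@2 c2@7, authorship .1....2....
After op 4 (move_left): buffer="idpyikdqzfq" (len 11), cursors c1@1 c2@6, authorship .1....2....
After op 5 (insert('x')): buffer="ixdpyikxdqzfq" (len 13), cursors c1@2 c2@8, authorship .11....22....
After op 6 (delete): buffer="idpyikdqzfq" (len 11), cursors c1@1 c2@6, authorship .1....2....
After op 7 (delete): buffer="dpyidqzfq" (len 9), cursors c1@0 c2@4, authorship 1...2....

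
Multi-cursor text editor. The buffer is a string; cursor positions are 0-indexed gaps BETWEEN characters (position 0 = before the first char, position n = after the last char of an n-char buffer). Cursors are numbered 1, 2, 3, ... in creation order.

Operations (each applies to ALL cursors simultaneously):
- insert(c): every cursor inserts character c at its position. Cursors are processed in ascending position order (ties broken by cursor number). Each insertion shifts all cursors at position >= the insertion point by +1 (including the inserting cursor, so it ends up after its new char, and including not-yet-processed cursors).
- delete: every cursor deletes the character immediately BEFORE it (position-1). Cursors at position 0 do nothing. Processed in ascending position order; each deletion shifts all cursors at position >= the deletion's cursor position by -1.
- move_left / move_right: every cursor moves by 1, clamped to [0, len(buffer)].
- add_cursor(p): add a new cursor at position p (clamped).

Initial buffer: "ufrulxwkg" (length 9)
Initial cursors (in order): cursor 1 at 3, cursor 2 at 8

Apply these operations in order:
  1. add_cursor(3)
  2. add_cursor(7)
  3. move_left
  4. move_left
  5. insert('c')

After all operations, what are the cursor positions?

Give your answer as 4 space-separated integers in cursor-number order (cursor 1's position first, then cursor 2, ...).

Answer: 3 10 3 8

Derivation:
After op 1 (add_cursor(3)): buffer="ufrulxwkg" (len 9), cursors c1@3 c3@3 c2@8, authorship .........
After op 2 (add_cursor(7)): buffer="ufrulxwkg" (len 9), cursors c1@3 c3@3 c4@7 c2@8, authorship .........
After op 3 (move_left): buffer="ufrulxwkg" (len 9), cursors c1@2 c3@2 c4@6 c2@7, authorship .........
After op 4 (move_left): buffer="ufrulxwkg" (len 9), cursors c1@1 c3@1 c4@5 c2@6, authorship .........
After op 5 (insert('c')): buffer="uccfrulcxcwkg" (len 13), cursors c1@3 c3@3 c4@8 c2@10, authorship .13....4.2...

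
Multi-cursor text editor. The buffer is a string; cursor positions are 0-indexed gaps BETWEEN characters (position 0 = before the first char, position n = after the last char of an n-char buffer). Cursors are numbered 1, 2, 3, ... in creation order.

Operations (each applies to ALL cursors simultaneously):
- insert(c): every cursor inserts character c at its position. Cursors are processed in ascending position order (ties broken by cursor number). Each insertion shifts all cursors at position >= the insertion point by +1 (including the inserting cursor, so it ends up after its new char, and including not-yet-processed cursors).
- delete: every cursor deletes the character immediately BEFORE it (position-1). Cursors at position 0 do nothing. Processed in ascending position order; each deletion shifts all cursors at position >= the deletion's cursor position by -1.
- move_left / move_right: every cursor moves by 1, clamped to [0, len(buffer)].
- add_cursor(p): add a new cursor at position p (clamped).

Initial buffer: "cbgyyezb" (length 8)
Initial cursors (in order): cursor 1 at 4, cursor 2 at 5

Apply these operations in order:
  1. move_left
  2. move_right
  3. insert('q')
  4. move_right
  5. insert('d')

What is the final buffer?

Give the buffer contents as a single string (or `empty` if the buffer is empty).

Answer: cbgyqydqedzb

Derivation:
After op 1 (move_left): buffer="cbgyyezb" (len 8), cursors c1@3 c2@4, authorship ........
After op 2 (move_right): buffer="cbgyyezb" (len 8), cursors c1@4 c2@5, authorship ........
After op 3 (insert('q')): buffer="cbgyqyqezb" (len 10), cursors c1@5 c2@7, authorship ....1.2...
After op 4 (move_right): buffer="cbgyqyqezb" (len 10), cursors c1@6 c2@8, authorship ....1.2...
After op 5 (insert('d')): buffer="cbgyqydqedzb" (len 12), cursors c1@7 c2@10, authorship ....1.12.2..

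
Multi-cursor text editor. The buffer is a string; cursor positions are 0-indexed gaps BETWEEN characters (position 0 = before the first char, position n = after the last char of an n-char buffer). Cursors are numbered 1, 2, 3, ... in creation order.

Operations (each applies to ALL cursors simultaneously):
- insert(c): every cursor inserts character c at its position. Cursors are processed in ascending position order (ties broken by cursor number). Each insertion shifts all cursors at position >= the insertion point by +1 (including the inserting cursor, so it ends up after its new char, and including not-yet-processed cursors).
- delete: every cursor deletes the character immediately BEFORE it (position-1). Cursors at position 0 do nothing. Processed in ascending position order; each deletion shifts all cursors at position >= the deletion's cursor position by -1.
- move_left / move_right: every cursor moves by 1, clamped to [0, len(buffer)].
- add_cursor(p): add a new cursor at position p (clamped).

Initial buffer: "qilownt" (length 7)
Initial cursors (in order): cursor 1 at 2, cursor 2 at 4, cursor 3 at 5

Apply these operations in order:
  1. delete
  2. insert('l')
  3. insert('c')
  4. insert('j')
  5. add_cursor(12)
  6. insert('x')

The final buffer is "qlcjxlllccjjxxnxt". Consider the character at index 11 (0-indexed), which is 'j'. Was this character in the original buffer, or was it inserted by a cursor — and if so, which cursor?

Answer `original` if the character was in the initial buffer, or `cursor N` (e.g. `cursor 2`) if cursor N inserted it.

Answer: cursor 3

Derivation:
After op 1 (delete): buffer="qlnt" (len 4), cursors c1@1 c2@2 c3@2, authorship ....
After op 2 (insert('l')): buffer="qllllnt" (len 7), cursors c1@2 c2@5 c3@5, authorship .1.23..
After op 3 (insert('c')): buffer="qlclllccnt" (len 10), cursors c1@3 c2@8 c3@8, authorship .11.2323..
After op 4 (insert('j')): buffer="qlcjlllccjjnt" (len 13), cursors c1@4 c2@11 c3@11, authorship .111.232323..
After op 5 (add_cursor(12)): buffer="qlcjlllccjjnt" (len 13), cursors c1@4 c2@11 c3@11 c4@12, authorship .111.232323..
After op 6 (insert('x')): buffer="qlcjxlllccjjxxnxt" (len 17), cursors c1@5 c2@14 c3@14 c4@16, authorship .1111.23232323.4.
Authorship (.=original, N=cursor N): . 1 1 1 1 . 2 3 2 3 2 3 2 3 . 4 .
Index 11: author = 3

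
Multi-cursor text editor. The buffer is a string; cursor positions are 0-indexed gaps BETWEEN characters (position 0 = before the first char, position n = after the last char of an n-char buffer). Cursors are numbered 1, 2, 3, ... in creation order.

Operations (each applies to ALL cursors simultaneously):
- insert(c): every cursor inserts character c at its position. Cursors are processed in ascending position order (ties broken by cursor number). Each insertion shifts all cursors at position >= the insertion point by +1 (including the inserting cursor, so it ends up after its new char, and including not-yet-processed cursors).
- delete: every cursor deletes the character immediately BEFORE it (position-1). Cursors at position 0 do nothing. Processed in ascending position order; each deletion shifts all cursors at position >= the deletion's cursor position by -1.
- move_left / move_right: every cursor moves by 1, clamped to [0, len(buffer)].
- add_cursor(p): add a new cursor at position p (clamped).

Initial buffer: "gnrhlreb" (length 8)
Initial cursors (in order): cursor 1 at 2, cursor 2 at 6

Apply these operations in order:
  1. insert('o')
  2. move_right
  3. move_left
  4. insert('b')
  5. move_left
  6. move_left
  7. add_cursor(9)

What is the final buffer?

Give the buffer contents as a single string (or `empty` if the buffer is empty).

After op 1 (insert('o')): buffer="gnorhlroeb" (len 10), cursors c1@3 c2@8, authorship ..1....2..
After op 2 (move_right): buffer="gnorhlroeb" (len 10), cursors c1@4 c2@9, authorship ..1....2..
After op 3 (move_left): buffer="gnorhlroeb" (len 10), cursors c1@3 c2@8, authorship ..1....2..
After op 4 (insert('b')): buffer="gnobrhlrobeb" (len 12), cursors c1@4 c2@10, authorship ..11....22..
After op 5 (move_left): buffer="gnobrhlrobeb" (len 12), cursors c1@3 c2@9, authorship ..11....22..
After op 6 (move_left): buffer="gnobrhlrobeb" (len 12), cursors c1@2 c2@8, authorship ..11....22..
After op 7 (add_cursor(9)): buffer="gnobrhlrobeb" (len 12), cursors c1@2 c2@8 c3@9, authorship ..11....22..

Answer: gnobrhlrobeb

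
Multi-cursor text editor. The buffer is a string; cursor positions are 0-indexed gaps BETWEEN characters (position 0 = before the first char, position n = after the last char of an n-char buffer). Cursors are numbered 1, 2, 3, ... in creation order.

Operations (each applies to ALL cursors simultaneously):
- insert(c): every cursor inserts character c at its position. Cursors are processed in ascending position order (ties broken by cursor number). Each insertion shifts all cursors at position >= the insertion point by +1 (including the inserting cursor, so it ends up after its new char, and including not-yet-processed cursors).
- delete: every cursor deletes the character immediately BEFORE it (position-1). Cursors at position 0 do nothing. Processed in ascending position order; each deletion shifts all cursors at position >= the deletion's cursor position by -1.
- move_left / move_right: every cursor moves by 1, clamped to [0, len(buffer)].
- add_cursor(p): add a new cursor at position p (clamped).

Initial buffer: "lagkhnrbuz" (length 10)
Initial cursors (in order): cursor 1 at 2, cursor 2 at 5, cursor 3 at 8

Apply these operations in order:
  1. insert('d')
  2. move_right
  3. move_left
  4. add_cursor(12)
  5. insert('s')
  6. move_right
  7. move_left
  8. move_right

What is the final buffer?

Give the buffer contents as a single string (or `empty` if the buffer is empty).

After op 1 (insert('d')): buffer="ladgkhdnrbduz" (len 13), cursors c1@3 c2@7 c3@11, authorship ..1...2...3..
After op 2 (move_right): buffer="ladgkhdnrbduz" (len 13), cursors c1@4 c2@8 c3@12, authorship ..1...2...3..
After op 3 (move_left): buffer="ladgkhdnrbduz" (len 13), cursors c1@3 c2@7 c3@11, authorship ..1...2...3..
After op 4 (add_cursor(12)): buffer="ladgkhdnrbduz" (len 13), cursors c1@3 c2@7 c3@11 c4@12, authorship ..1...2...3..
After op 5 (insert('s')): buffer="ladsgkhdsnrbdsusz" (len 17), cursors c1@4 c2@9 c3@14 c4@16, authorship ..11...22...33.4.
After op 6 (move_right): buffer="ladsgkhdsnrbdsusz" (len 17), cursors c1@5 c2@10 c3@15 c4@17, authorship ..11...22...33.4.
After op 7 (move_left): buffer="ladsgkhdsnrbdsusz" (len 17), cursors c1@4 c2@9 c3@14 c4@16, authorship ..11...22...33.4.
After op 8 (move_right): buffer="ladsgkhdsnrbdsusz" (len 17), cursors c1@5 c2@10 c3@15 c4@17, authorship ..11...22...33.4.

Answer: ladsgkhdsnrbdsusz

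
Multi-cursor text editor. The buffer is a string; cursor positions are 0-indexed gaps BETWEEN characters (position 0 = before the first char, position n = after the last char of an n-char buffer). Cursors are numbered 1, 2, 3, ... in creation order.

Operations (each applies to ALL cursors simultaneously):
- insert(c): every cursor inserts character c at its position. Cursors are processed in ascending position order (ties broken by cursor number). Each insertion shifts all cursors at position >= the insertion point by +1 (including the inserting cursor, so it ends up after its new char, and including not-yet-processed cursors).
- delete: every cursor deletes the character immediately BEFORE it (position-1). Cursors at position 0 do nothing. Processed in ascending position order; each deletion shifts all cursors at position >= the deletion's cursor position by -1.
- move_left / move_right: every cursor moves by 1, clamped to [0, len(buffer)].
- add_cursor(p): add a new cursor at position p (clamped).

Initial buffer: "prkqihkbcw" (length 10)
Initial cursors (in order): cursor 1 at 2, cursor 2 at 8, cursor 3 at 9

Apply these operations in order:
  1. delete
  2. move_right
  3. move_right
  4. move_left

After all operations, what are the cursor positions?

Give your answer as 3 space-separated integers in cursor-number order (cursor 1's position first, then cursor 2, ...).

Answer: 2 6 6

Derivation:
After op 1 (delete): buffer="pkqihkw" (len 7), cursors c1@1 c2@6 c3@6, authorship .......
After op 2 (move_right): buffer="pkqihkw" (len 7), cursors c1@2 c2@7 c3@7, authorship .......
After op 3 (move_right): buffer="pkqihkw" (len 7), cursors c1@3 c2@7 c3@7, authorship .......
After op 4 (move_left): buffer="pkqihkw" (len 7), cursors c1@2 c2@6 c3@6, authorship .......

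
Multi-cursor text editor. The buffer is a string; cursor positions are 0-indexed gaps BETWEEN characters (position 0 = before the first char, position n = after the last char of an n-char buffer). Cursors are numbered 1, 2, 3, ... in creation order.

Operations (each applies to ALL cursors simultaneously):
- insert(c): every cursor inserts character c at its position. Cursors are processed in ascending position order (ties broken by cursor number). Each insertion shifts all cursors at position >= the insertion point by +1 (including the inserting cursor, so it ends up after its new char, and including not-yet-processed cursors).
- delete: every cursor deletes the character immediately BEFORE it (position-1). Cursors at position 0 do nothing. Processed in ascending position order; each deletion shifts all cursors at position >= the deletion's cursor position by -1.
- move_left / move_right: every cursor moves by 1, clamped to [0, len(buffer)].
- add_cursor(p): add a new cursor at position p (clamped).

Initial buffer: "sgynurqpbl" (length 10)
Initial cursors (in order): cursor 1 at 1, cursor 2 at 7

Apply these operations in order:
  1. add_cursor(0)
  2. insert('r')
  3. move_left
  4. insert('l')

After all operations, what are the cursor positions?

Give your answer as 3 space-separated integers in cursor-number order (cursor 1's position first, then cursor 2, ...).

Answer: 4 12 1

Derivation:
After op 1 (add_cursor(0)): buffer="sgynurqpbl" (len 10), cursors c3@0 c1@1 c2@7, authorship ..........
After op 2 (insert('r')): buffer="rsrgynurqrpbl" (len 13), cursors c3@1 c1@3 c2@10, authorship 3.1......2...
After op 3 (move_left): buffer="rsrgynurqrpbl" (len 13), cursors c3@0 c1@2 c2@9, authorship 3.1......2...
After op 4 (insert('l')): buffer="lrslrgynurqlrpbl" (len 16), cursors c3@1 c1@4 c2@12, authorship 33.11......22...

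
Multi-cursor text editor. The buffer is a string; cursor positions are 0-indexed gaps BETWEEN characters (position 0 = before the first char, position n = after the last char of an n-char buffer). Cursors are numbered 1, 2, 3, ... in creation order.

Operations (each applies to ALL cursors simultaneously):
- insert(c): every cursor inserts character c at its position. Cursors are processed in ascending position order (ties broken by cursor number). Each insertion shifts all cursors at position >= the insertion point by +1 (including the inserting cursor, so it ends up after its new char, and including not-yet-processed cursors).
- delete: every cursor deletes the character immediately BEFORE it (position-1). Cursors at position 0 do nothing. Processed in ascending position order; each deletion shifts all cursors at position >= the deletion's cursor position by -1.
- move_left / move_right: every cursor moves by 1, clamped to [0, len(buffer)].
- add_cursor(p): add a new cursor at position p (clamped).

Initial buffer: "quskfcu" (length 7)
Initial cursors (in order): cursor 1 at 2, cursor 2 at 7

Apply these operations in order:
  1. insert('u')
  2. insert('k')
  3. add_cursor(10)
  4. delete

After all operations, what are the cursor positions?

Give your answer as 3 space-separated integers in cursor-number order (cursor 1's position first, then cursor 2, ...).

Answer: 3 8 8

Derivation:
After op 1 (insert('u')): buffer="quuskfcuu" (len 9), cursors c1@3 c2@9, authorship ..1.....2
After op 2 (insert('k')): buffer="quukskfcuuk" (len 11), cursors c1@4 c2@11, authorship ..11.....22
After op 3 (add_cursor(10)): buffer="quukskfcuuk" (len 11), cursors c1@4 c3@10 c2@11, authorship ..11.....22
After op 4 (delete): buffer="quuskfcu" (len 8), cursors c1@3 c2@8 c3@8, authorship ..1.....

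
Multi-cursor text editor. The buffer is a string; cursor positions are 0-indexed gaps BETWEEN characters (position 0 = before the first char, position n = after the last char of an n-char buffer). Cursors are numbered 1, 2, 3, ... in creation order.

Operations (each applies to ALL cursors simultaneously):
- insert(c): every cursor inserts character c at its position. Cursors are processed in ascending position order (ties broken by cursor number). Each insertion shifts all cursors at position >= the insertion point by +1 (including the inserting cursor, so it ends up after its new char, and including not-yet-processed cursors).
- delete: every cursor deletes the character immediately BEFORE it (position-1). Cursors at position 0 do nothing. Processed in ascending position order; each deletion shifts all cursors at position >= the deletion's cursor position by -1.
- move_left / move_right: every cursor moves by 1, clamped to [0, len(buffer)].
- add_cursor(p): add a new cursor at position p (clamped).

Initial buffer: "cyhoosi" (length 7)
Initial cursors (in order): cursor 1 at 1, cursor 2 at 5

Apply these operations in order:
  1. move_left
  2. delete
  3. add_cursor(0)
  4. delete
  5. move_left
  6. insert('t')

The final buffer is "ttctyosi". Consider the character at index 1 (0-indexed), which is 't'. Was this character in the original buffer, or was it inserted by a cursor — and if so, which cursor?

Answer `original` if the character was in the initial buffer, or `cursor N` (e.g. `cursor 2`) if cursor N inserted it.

Answer: cursor 3

Derivation:
After op 1 (move_left): buffer="cyhoosi" (len 7), cursors c1@0 c2@4, authorship .......
After op 2 (delete): buffer="cyhosi" (len 6), cursors c1@0 c2@3, authorship ......
After op 3 (add_cursor(0)): buffer="cyhosi" (len 6), cursors c1@0 c3@0 c2@3, authorship ......
After op 4 (delete): buffer="cyosi" (len 5), cursors c1@0 c3@0 c2@2, authorship .....
After op 5 (move_left): buffer="cyosi" (len 5), cursors c1@0 c3@0 c2@1, authorship .....
After op 6 (insert('t')): buffer="ttctyosi" (len 8), cursors c1@2 c3@2 c2@4, authorship 13.2....
Authorship (.=original, N=cursor N): 1 3 . 2 . . . .
Index 1: author = 3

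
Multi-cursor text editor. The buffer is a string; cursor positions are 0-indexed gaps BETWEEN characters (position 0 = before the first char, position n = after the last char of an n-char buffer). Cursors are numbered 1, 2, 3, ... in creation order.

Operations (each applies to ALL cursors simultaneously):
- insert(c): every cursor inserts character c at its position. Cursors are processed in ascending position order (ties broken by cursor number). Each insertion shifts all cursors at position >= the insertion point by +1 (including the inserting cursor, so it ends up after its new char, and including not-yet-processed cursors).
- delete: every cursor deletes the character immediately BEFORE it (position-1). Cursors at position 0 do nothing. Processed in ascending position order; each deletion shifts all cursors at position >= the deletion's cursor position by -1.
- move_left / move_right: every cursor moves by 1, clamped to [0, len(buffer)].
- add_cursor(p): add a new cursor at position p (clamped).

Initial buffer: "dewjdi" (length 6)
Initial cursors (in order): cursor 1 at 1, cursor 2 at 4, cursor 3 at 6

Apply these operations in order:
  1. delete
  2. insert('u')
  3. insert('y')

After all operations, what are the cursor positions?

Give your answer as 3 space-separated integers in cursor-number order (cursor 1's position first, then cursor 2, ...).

After op 1 (delete): buffer="ewd" (len 3), cursors c1@0 c2@2 c3@3, authorship ...
After op 2 (insert('u')): buffer="uewudu" (len 6), cursors c1@1 c2@4 c3@6, authorship 1..2.3
After op 3 (insert('y')): buffer="uyewuyduy" (len 9), cursors c1@2 c2@6 c3@9, authorship 11..22.33

Answer: 2 6 9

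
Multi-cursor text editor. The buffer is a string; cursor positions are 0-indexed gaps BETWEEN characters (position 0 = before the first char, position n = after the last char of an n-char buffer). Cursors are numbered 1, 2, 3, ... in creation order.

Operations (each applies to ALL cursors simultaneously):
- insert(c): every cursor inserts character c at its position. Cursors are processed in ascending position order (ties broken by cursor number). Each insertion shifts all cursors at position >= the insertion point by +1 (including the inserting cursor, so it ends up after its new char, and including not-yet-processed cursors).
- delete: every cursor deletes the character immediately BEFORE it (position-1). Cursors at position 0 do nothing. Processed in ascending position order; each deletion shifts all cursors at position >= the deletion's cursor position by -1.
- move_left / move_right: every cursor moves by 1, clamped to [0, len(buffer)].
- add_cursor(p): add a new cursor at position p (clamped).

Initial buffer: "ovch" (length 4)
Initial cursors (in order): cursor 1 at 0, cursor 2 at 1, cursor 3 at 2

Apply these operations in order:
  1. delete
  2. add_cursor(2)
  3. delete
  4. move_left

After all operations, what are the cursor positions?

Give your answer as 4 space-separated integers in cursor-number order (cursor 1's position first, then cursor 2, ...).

Answer: 0 0 0 0

Derivation:
After op 1 (delete): buffer="ch" (len 2), cursors c1@0 c2@0 c3@0, authorship ..
After op 2 (add_cursor(2)): buffer="ch" (len 2), cursors c1@0 c2@0 c3@0 c4@2, authorship ..
After op 3 (delete): buffer="c" (len 1), cursors c1@0 c2@0 c3@0 c4@1, authorship .
After op 4 (move_left): buffer="c" (len 1), cursors c1@0 c2@0 c3@0 c4@0, authorship .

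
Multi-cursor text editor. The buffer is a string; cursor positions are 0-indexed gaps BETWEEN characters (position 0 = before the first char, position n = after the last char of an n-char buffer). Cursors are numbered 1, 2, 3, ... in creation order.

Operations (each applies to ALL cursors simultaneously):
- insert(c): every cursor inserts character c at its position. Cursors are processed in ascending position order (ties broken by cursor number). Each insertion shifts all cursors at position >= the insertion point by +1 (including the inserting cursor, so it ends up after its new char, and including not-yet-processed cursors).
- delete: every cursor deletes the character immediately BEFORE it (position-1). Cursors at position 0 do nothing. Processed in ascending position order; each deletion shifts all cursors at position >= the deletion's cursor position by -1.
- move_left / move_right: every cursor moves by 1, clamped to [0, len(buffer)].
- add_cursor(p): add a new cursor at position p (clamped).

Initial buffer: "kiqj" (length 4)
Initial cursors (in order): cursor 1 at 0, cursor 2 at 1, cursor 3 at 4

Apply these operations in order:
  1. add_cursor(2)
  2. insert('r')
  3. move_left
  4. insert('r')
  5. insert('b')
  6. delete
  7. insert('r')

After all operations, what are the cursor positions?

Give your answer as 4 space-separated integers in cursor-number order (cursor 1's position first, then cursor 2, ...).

After op 1 (add_cursor(2)): buffer="kiqj" (len 4), cursors c1@0 c2@1 c4@2 c3@4, authorship ....
After op 2 (insert('r')): buffer="rkrirqjr" (len 8), cursors c1@1 c2@3 c4@5 c3@8, authorship 1.2.4..3
After op 3 (move_left): buffer="rkrirqjr" (len 8), cursors c1@0 c2@2 c4@4 c3@7, authorship 1.2.4..3
After op 4 (insert('r')): buffer="rrkrrirrqjrr" (len 12), cursors c1@1 c2@4 c4@7 c3@11, authorship 11.22.44..33
After op 5 (insert('b')): buffer="rbrkrbrirbrqjrbr" (len 16), cursors c1@2 c2@6 c4@10 c3@15, authorship 111.222.444..333
After op 6 (delete): buffer="rrkrrirrqjrr" (len 12), cursors c1@1 c2@4 c4@7 c3@11, authorship 11.22.44..33
After op 7 (insert('r')): buffer="rrrkrrrirrrqjrrr" (len 16), cursors c1@2 c2@6 c4@10 c3@15, authorship 111.222.444..333

Answer: 2 6 15 10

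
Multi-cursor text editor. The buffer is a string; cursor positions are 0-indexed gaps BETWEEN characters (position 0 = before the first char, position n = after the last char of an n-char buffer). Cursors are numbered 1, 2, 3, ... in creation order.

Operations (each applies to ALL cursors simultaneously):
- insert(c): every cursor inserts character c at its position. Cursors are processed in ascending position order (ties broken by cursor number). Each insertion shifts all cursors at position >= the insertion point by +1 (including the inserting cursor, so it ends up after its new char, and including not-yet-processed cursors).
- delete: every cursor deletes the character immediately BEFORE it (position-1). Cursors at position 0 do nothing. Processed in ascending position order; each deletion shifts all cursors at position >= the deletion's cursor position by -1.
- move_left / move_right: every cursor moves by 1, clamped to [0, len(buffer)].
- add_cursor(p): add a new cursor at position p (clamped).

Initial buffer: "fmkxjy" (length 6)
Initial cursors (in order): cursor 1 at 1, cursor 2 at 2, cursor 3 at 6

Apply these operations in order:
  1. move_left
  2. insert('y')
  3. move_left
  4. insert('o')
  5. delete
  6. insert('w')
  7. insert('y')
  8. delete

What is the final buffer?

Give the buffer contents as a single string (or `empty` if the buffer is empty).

After op 1 (move_left): buffer="fmkxjy" (len 6), cursors c1@0 c2@1 c3@5, authorship ......
After op 2 (insert('y')): buffer="yfymkxjyy" (len 9), cursors c1@1 c2@3 c3@8, authorship 1.2....3.
After op 3 (move_left): buffer="yfymkxjyy" (len 9), cursors c1@0 c2@2 c3@7, authorship 1.2....3.
After op 4 (insert('o')): buffer="oyfoymkxjoyy" (len 12), cursors c1@1 c2@4 c3@10, authorship 11.22....33.
After op 5 (delete): buffer="yfymkxjyy" (len 9), cursors c1@0 c2@2 c3@7, authorship 1.2....3.
After op 6 (insert('w')): buffer="wyfwymkxjwyy" (len 12), cursors c1@1 c2@4 c3@10, authorship 11.22....33.
After op 7 (insert('y')): buffer="wyyfwyymkxjwyyy" (len 15), cursors c1@2 c2@6 c3@13, authorship 111.222....333.
After op 8 (delete): buffer="wyfwymkxjwyy" (len 12), cursors c1@1 c2@4 c3@10, authorship 11.22....33.

Answer: wyfwymkxjwyy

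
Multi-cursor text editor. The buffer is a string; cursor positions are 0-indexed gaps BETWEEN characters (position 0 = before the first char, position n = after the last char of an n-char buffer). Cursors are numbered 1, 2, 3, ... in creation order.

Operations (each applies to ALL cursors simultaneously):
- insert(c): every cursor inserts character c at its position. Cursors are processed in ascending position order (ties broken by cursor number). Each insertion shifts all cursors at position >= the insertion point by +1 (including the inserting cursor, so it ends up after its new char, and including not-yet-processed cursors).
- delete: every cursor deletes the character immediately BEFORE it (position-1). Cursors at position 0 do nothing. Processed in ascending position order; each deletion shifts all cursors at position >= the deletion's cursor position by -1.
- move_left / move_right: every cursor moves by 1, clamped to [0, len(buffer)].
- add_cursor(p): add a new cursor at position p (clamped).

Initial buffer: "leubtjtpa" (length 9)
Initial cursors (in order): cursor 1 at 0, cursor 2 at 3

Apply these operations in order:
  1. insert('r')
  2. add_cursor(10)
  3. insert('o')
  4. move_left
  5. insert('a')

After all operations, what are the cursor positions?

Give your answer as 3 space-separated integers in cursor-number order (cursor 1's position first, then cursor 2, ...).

After op 1 (insert('r')): buffer="rleurbtjtpa" (len 11), cursors c1@1 c2@5, authorship 1...2......
After op 2 (add_cursor(10)): buffer="rleurbtjtpa" (len 11), cursors c1@1 c2@5 c3@10, authorship 1...2......
After op 3 (insert('o')): buffer="roleurobtjtpoa" (len 14), cursors c1@2 c2@7 c3@13, authorship 11...22.....3.
After op 4 (move_left): buffer="roleurobtjtpoa" (len 14), cursors c1@1 c2@6 c3@12, authorship 11...22.....3.
After op 5 (insert('a')): buffer="raoleuraobtjtpaoa" (len 17), cursors c1@2 c2@8 c3@15, authorship 111...222.....33.

Answer: 2 8 15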